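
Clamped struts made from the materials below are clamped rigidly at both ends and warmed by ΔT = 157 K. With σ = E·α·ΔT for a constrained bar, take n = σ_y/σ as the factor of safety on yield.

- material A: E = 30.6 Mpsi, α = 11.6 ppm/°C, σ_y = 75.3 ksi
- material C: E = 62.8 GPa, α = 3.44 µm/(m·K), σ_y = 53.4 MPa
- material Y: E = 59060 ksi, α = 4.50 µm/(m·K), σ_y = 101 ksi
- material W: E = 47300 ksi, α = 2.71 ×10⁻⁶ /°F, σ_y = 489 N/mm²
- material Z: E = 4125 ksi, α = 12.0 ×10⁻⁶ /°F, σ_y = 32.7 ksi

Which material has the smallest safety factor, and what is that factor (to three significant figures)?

material A, n = 1.35

Converting E to GPa, α to ×10⁻⁶/K, σ_y to MPa, then σ and n for each:
  material A: E = 211.0, α = 11.6, σ_y = 519.2 → σ = 384 MPa, n = 1.35
  material C: E = 62.80, α = 3.44, σ_y = 53.40 → σ = 33.9 MPa, n = 1.57
  material Y: E = 407.2, α = 4.50, σ_y = 696.4 → σ = 288 MPa, n = 2.42
  material W: E = 326.1, α = 4.88, σ_y = 489.0 → σ = 250 MPa, n = 1.96
  material Z: E = 28.44, α = 21.6, σ_y = 225.5 → σ = 96.4 MPa, n = 2.34
Smallest n: material A with n = 1.35.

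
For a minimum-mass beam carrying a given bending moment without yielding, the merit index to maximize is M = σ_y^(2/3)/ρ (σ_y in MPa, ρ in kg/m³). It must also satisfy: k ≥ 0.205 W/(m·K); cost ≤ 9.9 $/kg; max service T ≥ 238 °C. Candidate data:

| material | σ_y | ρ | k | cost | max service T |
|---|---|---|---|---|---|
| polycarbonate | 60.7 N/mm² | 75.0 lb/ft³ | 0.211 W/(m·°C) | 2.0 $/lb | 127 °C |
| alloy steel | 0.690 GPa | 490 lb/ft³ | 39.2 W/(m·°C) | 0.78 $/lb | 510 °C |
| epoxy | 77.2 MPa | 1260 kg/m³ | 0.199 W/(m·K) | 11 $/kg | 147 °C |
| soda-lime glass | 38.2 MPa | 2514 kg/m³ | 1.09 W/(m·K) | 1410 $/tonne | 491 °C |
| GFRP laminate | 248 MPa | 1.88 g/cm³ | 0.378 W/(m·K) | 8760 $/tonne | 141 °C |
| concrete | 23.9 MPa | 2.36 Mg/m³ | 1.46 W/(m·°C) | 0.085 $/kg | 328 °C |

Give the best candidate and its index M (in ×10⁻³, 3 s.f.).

alloy steel, M = 9.95×10⁻³

Screen on constraints: k ≥ 0.205 W/(m·K); cost ≤ 9.9 $/kg; max service T ≥ 238 °C. Survivors: alloy steel, soda-lime glass, concrete.
Normalizing units and computing the index:
  alloy steel: σ_y = 690.0 MPa, ρ = 7849 kg/m³
  soda-lime glass: σ_y = 38.20 MPa, ρ = 2514 kg/m³
  concrete: σ_y = 23.90 MPa, ρ = 2360 kg/m³
  alloy steel: M = 9.95×10⁻³
  soda-lime glass: M = 4.51×10⁻³
  concrete: M = 3.52×10⁻³
The maximum is for alloy steel.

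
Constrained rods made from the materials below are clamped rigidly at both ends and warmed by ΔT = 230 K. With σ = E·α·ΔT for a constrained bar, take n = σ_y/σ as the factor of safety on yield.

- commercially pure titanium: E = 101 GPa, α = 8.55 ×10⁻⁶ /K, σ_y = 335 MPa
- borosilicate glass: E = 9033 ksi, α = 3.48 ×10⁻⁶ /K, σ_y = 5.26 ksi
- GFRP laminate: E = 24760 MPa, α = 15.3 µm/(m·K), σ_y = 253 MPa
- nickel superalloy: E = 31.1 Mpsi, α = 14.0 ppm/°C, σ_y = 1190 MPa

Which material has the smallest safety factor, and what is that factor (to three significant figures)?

borosilicate glass, n = 0.728

Converting E to GPa, α to ×10⁻⁶/K, σ_y to MPa, then σ and n for each:
  commercially pure titanium: E = 101.0, α = 8.55, σ_y = 335.0 → σ = 199 MPa, n = 1.69
  borosilicate glass: E = 62.28, α = 3.48, σ_y = 36.27 → σ = 49.8 MPa, n = 0.728
  GFRP laminate: E = 24.76, α = 15.3, σ_y = 253.0 → σ = 87.1 MPa, n = 2.90
  nickel superalloy: E = 214.4, α = 14.0, σ_y = 1190 → σ = 690 MPa, n = 1.72
Borosilicate glass has the lowest safety factor, n = 0.728.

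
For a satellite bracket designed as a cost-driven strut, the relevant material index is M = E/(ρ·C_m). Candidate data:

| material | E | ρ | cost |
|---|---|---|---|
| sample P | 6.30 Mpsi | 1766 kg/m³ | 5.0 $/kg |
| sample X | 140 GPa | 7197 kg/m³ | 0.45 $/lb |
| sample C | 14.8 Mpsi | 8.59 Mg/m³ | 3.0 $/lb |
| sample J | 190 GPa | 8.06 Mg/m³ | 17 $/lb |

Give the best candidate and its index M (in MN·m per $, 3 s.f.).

sample X, M = 19.6 MN·m per $

In SI units:
  sample P: E = 43.44 GPa, ρ = 1766 kg/m³, cost = 5.000 $/kg
  sample X: E = 140.0 GPa, ρ = 7197 kg/m³, cost = 0.9921 $/kg
  sample C: E = 102.0 GPa, ρ = 8590 kg/m³, cost = 6.614 $/kg
  sample J: E = 190.0 GPa, ρ = 8060 kg/m³, cost = 37.48 $/kg
  sample X: M = 19.6 MN·m per $
  sample P: M = 4.92 MN·m per $
  sample C: M = 1.80 MN·m per $
  sample J: M = 0.629 MN·m per $
Highest index: sample X.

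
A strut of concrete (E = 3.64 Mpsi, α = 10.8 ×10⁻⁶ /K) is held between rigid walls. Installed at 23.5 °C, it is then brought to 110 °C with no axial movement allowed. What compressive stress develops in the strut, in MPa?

E = 3.64 Mpsi = 25.10 GPa.
ΔT = 86.50 K. Constrained thermal stress σ = E·α·ΔT = 25.10×10³ MPa × 10.8×10⁻⁶ × 86.50 = 23.4 MPa (compressive).

23.4 MPa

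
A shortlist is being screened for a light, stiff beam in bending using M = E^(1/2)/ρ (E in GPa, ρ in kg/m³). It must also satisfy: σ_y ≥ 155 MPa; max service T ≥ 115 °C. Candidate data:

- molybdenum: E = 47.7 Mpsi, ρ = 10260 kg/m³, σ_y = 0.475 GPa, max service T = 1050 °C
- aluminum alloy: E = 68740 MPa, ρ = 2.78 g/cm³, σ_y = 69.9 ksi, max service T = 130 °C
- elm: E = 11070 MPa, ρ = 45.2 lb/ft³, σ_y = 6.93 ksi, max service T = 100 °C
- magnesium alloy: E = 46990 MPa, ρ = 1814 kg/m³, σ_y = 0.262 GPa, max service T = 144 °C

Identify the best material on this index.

magnesium alloy

Screen on constraints: σ_y ≥ 155 MPa; max service T ≥ 115 °C. Survivors: molybdenum, aluminum alloy, magnesium alloy.
Normalizing units and computing the index:
  molybdenum: E = 328.9 GPa, ρ = 10260 kg/m³
  aluminum alloy: E = 68.74 GPa, ρ = 2780 kg/m³
  magnesium alloy: E = 46.99 GPa, ρ = 1814 kg/m³
  magnesium alloy: M = 3.78×10⁻³
  aluminum alloy: M = 2.98×10⁻³
  molybdenum: M = 1.77×10⁻³
Magnesium alloy ranks first.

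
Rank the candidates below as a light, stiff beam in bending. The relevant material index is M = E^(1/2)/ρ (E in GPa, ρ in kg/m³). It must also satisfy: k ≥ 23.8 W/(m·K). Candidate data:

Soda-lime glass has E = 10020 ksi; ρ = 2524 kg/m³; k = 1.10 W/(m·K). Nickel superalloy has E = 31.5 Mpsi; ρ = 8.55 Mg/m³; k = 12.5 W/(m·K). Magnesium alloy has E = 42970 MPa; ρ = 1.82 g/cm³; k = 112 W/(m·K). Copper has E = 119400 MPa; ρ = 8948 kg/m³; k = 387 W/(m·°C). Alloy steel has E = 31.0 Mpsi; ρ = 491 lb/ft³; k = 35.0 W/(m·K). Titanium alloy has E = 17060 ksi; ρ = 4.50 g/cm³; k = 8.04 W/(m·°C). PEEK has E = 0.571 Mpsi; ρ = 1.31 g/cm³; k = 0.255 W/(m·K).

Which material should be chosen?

magnesium alloy

Screen on constraints: k ≥ 23.8 W/(m·K). Survivors: magnesium alloy, copper, alloy steel.
After converting to SI:
  magnesium alloy: E = 42.97 GPa, ρ = 1820 kg/m³
  copper: E = 119.4 GPa, ρ = 8948 kg/m³
  alloy steel: E = 213.7 GPa, ρ = 7865 kg/m³
  magnesium alloy: M = 3.60×10⁻³
  alloy steel: M = 1.86×10⁻³
  copper: M = 1.22×10⁻³
Magnesium alloy ranks first.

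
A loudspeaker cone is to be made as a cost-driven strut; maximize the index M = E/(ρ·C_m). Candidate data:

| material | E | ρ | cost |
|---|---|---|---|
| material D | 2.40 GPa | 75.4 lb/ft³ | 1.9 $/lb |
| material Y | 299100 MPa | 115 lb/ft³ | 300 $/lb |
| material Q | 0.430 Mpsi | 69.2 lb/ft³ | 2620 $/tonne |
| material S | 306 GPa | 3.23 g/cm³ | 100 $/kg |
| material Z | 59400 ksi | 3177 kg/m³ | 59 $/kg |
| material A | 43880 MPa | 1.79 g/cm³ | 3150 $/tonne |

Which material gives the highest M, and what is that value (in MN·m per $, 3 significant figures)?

material A, M = 7.78 MN·m per $

Convert each candidate to consistent units, then evaluate M:
  material D: E = 2.400 GPa, ρ = 1208 kg/m³, cost = 4.189 $/kg
  material Y: E = 299.1 GPa, ρ = 1842 kg/m³, cost = 661.4 $/kg
  material Q: E = 2.965 GPa, ρ = 1108 kg/m³, cost = 2.620 $/kg
  material S: E = 306.0 GPa, ρ = 3230 kg/m³, cost = 100.0 $/kg
  material Z: E = 409.5 GPa, ρ = 3177 kg/m³, cost = 59.00 $/kg
  material A: E = 43.88 GPa, ρ = 1790 kg/m³, cost = 3.150 $/kg
  material A: M = 7.78 MN·m per $
  material Z: M = 2.18 MN·m per $
  material Q: M = 1.02 MN·m per $
  material S: M = 0.947 MN·m per $
  material D: M = 0.474 MN·m per $
  material Y: M = 0.245 MN·m per $
Material A ranks first.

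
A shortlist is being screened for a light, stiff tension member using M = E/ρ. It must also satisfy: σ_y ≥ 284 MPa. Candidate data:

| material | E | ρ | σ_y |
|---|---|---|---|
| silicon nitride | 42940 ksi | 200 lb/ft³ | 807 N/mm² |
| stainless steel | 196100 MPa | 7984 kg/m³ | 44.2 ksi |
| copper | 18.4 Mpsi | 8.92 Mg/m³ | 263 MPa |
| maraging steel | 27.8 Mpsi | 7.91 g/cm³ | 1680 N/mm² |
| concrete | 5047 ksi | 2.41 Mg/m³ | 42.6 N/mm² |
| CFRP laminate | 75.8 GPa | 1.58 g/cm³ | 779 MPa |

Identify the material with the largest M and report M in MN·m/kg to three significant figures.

silicon nitride, M = 92.4 MN·m/kg

Screen on constraints: σ_y ≥ 284 MPa. Survivors: silicon nitride, stainless steel, maraging steel, CFRP laminate.
In SI units:
  silicon nitride: E = 296.1 GPa, ρ = 3204 kg/m³
  stainless steel: E = 196.1 GPa, ρ = 7984 kg/m³
  maraging steel: E = 191.7 GPa, ρ = 7910 kg/m³
  CFRP laminate: E = 75.80 GPa, ρ = 1580 kg/m³
  silicon nitride: M = 92.4 MN·m/kg
  CFRP laminate: M = 48.0 MN·m/kg
  stainless steel: M = 24.6 MN·m/kg
  maraging steel: M = 24.2 MN·m/kg
Silicon nitride has the largest M.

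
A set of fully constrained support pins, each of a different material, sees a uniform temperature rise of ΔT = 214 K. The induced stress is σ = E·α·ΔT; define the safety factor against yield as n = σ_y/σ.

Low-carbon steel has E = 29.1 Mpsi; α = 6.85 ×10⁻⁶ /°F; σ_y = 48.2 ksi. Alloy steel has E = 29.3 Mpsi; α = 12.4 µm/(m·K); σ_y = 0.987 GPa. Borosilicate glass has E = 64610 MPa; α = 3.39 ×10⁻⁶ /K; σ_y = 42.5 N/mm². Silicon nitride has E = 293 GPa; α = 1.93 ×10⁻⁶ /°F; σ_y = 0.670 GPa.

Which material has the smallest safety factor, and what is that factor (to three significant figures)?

low-carbon steel, n = 0.628

Per material, after unit conversion:
  low-carbon steel: E = 200.6, α = 12.3, σ_y = 332.3 → σ = 529 MPa, n = 0.628
  alloy steel: E = 202.0, α = 12.4, σ_y = 987.0 → σ = 536 MPa, n = 1.84
  borosilicate glass: E = 64.61, α = 3.39, σ_y = 42.50 → σ = 46.9 MPa, n = 0.907
  silicon nitride: E = 293.0, α = 3.47, σ_y = 670.0 → σ = 218 MPa, n = 3.08
The minimum is low-carbon steel at n = 0.628.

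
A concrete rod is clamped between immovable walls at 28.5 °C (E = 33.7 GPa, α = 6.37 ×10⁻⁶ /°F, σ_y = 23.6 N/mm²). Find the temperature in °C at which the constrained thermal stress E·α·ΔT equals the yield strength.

α = 6.37×10⁻⁶/°F × 9/5 = 11.5×10⁻⁶/K.
σ_y = 23.6 N/mm² = 23.60 MPa.
E·α·ΔT = 23.60 MPa ⇒ ΔT = 23.60 / (33.70×10³ × 11.5×10⁻⁶) = 61.08 K.
T = 28.5 + 61.08 = 89.58 °C.

89.6 °C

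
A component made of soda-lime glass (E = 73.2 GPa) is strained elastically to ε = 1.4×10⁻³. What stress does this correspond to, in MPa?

σ = E·ε = 73200 MPa × 1.4×10⁻³ = 102 MPa.

102 MPa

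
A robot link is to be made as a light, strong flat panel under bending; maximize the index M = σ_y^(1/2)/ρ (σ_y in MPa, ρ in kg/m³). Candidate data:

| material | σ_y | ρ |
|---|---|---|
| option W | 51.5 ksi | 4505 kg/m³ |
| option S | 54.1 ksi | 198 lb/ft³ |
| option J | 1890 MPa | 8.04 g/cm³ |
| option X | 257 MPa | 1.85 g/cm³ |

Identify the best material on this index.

Convert each candidate to consistent units, then evaluate M:
  option W: σ_y = 355.1 MPa, ρ = 4505 kg/m³
  option S: σ_y = 373.0 MPa, ρ = 3172 kg/m³
  option J: σ_y = 1890 MPa, ρ = 8040 kg/m³
  option X: σ_y = 257.0 MPa, ρ = 1850 kg/m³
  option X: M = 8.67×10⁻³
  option S: M = 6.09×10⁻³
  option J: M = 5.41×10⁻³
  option W: M = 4.18×10⁻³
Option X has the largest M.

option X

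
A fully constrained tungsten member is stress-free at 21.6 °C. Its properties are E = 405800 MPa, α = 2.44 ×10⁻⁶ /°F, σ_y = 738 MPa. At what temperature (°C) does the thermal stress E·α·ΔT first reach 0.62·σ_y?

278 °C

E = 405800 MPa = 405.8 GPa.
α = 2.44×10⁻⁶/°F × 9/5 = 4.39×10⁻⁶/K.
E·α·ΔT = 457.6 MPa ⇒ ΔT = 457.6 / (405.8×10³ × 4.39×10⁻⁶) = 256.7 K.
T = 21.6 + 256.7 = 278.3 °C.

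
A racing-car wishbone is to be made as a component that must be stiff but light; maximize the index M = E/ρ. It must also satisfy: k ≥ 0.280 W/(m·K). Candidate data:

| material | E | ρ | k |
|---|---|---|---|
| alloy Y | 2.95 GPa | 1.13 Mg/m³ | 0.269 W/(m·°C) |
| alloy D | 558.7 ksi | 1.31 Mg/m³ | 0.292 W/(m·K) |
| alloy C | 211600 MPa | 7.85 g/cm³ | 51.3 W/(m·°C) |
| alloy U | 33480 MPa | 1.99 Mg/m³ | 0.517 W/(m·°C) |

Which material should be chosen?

Screen on constraints: k ≥ 0.280 W/(m·K). Survivors: alloy D, alloy C, alloy U.
After converting to SI:
  alloy D: E = 3.852 GPa, ρ = 1310 kg/m³
  alloy C: E = 211.6 GPa, ρ = 7850 kg/m³
  alloy U: E = 33.48 GPa, ρ = 1990 kg/m³
  alloy C: M = 27.0 MN·m/kg
  alloy U: M = 16.8 MN·m/kg
  alloy D: M = 2.94 MN·m/kg
The maximum is for alloy C.

alloy C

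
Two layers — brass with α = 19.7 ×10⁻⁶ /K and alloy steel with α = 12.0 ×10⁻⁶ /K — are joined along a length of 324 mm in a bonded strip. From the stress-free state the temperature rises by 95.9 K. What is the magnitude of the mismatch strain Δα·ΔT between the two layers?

7.38×10⁻⁴

Δα = |19.7 − 12.0|×10⁻⁶/K = 7.70×10⁻⁶/K.
Mismatch strain = Δα·ΔT = 7.70×10⁻⁶ × 95.9 = 7.38×10⁻⁴.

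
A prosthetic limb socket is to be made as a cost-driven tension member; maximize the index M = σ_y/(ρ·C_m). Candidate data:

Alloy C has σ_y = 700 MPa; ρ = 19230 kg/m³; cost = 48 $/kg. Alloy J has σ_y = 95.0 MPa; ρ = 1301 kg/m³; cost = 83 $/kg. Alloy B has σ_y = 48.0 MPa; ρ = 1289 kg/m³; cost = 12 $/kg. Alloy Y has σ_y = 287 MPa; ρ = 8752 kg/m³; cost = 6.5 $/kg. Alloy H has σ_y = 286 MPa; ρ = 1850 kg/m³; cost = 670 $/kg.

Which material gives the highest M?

alloy Y

Per-candidate index values:
  alloy Y: M = 5.05 kN·m per $
  alloy B: M = 3.10 kN·m per $
  alloy J: M = 0.880 kN·m per $
  alloy C: M = 0.758 kN·m per $
  alloy H: M = 0.231 kN·m per $
The maximum is for alloy Y.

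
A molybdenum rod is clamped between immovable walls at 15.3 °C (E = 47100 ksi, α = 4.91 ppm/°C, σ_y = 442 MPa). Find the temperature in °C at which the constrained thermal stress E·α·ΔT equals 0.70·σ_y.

E = 47100 ksi = 324.7 GPa.
E·α·ΔT = 309.4 MPa ⇒ ΔT = 309.4 / (324.7×10³ × 4.91×10⁻⁶) = 194.0 K.
T = 15.3 + 194.0 = 209.3 °C.

209 °C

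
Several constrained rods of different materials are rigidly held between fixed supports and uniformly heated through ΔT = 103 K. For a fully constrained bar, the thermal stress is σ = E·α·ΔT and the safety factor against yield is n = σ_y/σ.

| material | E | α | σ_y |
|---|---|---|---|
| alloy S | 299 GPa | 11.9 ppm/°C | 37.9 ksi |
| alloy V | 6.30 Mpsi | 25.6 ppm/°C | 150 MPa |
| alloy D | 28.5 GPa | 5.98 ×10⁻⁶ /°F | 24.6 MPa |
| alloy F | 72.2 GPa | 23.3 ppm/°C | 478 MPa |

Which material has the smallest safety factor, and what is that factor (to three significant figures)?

Per material, after unit conversion:
  alloy S: E = 299.0, α = 11.9, σ_y = 261.3 → σ = 366 MPa, n = 0.713
  alloy V: E = 43.44, α = 25.6, σ_y = 150.0 → σ = 115 MPa, n = 1.31
  alloy D: E = 28.50, α = 10.8, σ_y = 24.60 → σ = 31.6 MPa, n = 0.779
  alloy F: E = 72.20, α = 23.3, σ_y = 478.0 → σ = 173 MPa, n = 2.76
Alloy S has the lowest safety factor, n = 0.713.

alloy S, n = 0.713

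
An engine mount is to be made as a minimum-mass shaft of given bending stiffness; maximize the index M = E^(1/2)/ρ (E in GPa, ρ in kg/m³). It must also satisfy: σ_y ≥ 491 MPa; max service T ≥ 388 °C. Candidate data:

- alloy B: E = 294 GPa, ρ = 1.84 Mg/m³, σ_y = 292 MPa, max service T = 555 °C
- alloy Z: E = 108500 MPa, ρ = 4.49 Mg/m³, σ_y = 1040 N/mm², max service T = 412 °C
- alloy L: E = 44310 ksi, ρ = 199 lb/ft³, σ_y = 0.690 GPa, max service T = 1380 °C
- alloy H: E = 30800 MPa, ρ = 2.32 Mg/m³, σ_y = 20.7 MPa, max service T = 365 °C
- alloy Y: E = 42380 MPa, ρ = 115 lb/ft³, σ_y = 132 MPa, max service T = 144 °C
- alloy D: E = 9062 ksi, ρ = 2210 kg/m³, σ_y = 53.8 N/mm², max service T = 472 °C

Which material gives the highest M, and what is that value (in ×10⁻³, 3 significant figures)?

Screen on constraints: σ_y ≥ 491 MPa; max service T ≥ 388 °C. Survivors: alloy Z, alloy L.
Convert each candidate to consistent units, then evaluate M:
  alloy Z: E = 108.5 GPa, ρ = 4490 kg/m³
  alloy L: E = 305.5 GPa, ρ = 3188 kg/m³
  alloy L: M = 5.48×10⁻³
  alloy Z: M = 2.32×10⁻³
Highest index: alloy L.

alloy L, M = 5.48×10⁻³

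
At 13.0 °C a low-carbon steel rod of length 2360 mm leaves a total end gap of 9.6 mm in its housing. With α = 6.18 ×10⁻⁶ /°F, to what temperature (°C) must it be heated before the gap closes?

379 °C

α = 6.18×10⁻⁶/°F × 9/5 = 11.1×10⁻⁶/K.
α·L₀·ΔT = 9.6 mm ⇒ ΔT = 9.6 / (11.1×10⁻⁶ × 2360.0) = 365.7 K.
T = 13.0 + 365.7 = 378.7 °C.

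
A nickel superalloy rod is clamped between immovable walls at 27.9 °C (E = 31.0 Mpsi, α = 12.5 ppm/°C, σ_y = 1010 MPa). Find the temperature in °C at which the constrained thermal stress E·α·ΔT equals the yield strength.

406 °C

E = 31.0 Mpsi = 213.7 GPa.
E·α·ΔT = 1010 MPa ⇒ ΔT = 1010 / (213.7×10³ × 12.5×10⁻⁶) = 378.0 K.
T = 27.9 + 378.0 = 405.9 °C.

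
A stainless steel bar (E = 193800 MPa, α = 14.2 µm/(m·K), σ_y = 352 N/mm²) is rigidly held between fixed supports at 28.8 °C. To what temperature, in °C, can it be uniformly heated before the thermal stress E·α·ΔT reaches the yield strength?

157 °C

E = 193800 MPa = 193.8 GPa.
σ_y = 352 N/mm² = 352.0 MPa.
E·α·ΔT = 352.0 MPa ⇒ ΔT = 352.0 / (193.8×10³ × 14.2×10⁻⁶) = 127.9 K.
T = 28.8 + 127.9 = 156.7 °C.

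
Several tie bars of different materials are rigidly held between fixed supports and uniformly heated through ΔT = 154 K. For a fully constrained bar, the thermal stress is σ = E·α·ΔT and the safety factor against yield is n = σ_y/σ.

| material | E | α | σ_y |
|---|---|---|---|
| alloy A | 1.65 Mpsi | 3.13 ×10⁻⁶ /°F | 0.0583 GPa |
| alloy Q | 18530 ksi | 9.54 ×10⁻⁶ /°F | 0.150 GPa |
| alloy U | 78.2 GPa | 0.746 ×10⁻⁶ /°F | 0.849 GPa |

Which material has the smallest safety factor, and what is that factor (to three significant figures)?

alloy Q, n = 0.444

Per material, after unit conversion:
  alloy A: E = 11.38, α = 5.63, σ_y = 58.30 → σ = 9.87 MPa, n = 5.91
  alloy Q: E = 127.8, α = 17.2, σ_y = 150.0 → σ = 338 MPa, n = 0.444
  alloy U: E = 78.20, α = 1.34, σ_y = 849.0 → σ = 16.2 MPa, n = 52.5
The minimum is alloy Q at n = 0.444.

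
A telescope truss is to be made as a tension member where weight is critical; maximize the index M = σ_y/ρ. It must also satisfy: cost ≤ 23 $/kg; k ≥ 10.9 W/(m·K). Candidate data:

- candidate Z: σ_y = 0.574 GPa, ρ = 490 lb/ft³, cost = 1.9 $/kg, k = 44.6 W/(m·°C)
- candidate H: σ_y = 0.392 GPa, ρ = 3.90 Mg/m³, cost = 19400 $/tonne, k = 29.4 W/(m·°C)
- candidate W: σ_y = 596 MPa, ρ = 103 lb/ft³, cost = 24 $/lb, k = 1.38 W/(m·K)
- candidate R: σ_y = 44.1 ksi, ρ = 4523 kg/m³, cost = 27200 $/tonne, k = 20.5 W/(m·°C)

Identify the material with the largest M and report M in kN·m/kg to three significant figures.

candidate H, M = 101 kN·m/kg

Screen on constraints: cost ≤ 23 $/kg; k ≥ 10.9 W/(m·K). Survivors: candidate Z, candidate H.
Putting every candidate on a common basis:
  candidate Z: σ_y = 574.0 MPa, ρ = 7849 kg/m³
  candidate H: σ_y = 392.0 MPa, ρ = 3900 kg/m³
  candidate H: M = 101 kN·m/kg
  candidate Z: M = 73.1 kN·m/kg
Candidate H has the largest M.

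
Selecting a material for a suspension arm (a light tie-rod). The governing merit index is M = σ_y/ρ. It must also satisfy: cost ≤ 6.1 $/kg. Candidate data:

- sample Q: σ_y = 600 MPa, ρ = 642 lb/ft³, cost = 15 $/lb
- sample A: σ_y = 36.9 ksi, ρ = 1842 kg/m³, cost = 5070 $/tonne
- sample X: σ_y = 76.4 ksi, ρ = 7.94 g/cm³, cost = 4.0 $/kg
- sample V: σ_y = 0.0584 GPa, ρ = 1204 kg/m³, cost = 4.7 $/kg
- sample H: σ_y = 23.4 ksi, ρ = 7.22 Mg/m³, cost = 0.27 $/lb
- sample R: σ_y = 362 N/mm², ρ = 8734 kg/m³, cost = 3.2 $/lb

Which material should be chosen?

sample A

Screen on constraints: cost ≤ 6.1 $/kg. Survivors: sample A, sample X, sample V, sample H.
Putting every candidate on a common basis:
  sample A: σ_y = 254.4 MPa, ρ = 1842 kg/m³
  sample X: σ_y = 526.8 MPa, ρ = 7940 kg/m³
  sample V: σ_y = 58.40 MPa, ρ = 1204 kg/m³
  sample H: σ_y = 161.3 MPa, ρ = 7220 kg/m³
  sample A: M = 138 kN·m/kg
  sample X: M = 66.3 kN·m/kg
  sample V: M = 48.5 kN·m/kg
  sample H: M = 22.3 kN·m/kg
Highest index: sample A.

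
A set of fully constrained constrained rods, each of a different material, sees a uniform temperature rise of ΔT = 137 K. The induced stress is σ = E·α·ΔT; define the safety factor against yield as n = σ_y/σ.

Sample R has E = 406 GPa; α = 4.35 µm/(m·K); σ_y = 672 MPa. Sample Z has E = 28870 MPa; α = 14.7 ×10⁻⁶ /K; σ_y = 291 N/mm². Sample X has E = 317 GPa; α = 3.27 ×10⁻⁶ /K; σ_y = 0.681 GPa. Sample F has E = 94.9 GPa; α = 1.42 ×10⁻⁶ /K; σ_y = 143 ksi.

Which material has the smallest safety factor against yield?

With everything in SI (GPa, ×10⁻⁶/K, MPa):
  sample R: E = 406.0, α = 4.35, σ_y = 672.0 → σ = 242 MPa, n = 2.78
  sample Z: E = 28.87, α = 14.7, σ_y = 291.0 → σ = 58.1 MPa, n = 5.01
  sample X: E = 317.0, α = 3.27, σ_y = 681.0 → σ = 142 MPa, n = 4.80
  sample F: E = 94.90, α = 1.42, σ_y = 986.0 → σ = 18.5 MPa, n = 53.4
Smallest n: sample R with n = 2.78.

sample R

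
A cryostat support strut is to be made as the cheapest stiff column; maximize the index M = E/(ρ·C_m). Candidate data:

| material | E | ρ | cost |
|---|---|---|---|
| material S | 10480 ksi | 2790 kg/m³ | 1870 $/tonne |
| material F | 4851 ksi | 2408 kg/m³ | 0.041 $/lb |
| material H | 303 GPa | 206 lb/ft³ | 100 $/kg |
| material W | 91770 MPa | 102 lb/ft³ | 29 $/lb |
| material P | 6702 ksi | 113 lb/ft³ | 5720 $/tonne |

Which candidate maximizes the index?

material F

Normalizing units and computing the index:
  material S: E = 72.26 GPa, ρ = 2790 kg/m³, cost = 1.870 $/kg
  material F: E = 33.45 GPa, ρ = 2408 kg/m³, cost = 0.09039 $/kg
  material H: E = 303.0 GPa, ρ = 3300 kg/m³, cost = 100.0 $/kg
  material W: E = 91.77 GPa, ρ = 1634 kg/m³, cost = 63.93 $/kg
  material P: E = 46.21 GPa, ρ = 1810 kg/m³, cost = 5.720 $/kg
  material F: M = 154 MN·m per $
  material S: M = 13.8 MN·m per $
  material P: M = 4.46 MN·m per $
  material H: M = 0.918 MN·m per $
  material W: M = 0.879 MN·m per $
The maximum is for material F.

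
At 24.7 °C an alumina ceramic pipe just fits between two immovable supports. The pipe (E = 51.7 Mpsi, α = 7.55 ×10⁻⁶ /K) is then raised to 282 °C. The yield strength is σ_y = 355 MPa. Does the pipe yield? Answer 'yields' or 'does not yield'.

E = 51.7 Mpsi = 356.5 GPa.
ΔT = 257.3 K. Constrained thermal stress σ = E·α·ΔT = 356.5×10³ MPa × 7.55×10⁻⁶ × 257.3 = 692 MPa (compressive).
Compare to σ_y = 355 MPa: σ ≥ σ_y, so it yields.

yields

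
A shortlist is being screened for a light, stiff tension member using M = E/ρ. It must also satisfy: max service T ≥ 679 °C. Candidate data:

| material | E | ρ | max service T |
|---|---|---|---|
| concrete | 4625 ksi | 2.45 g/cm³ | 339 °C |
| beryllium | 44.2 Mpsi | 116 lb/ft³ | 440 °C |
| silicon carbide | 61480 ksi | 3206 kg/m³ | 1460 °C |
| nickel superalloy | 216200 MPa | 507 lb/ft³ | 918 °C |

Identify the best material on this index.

silicon carbide

Screen on constraints: max service T ≥ 679 °C. Survivors: silicon carbide, nickel superalloy.
Convert each candidate to consistent units, then evaluate M:
  silicon carbide: E = 423.9 GPa, ρ = 3206 kg/m³
  nickel superalloy: E = 216.2 GPa, ρ = 8121 kg/m³
  silicon carbide: M = 132 MN·m/kg
  nickel superalloy: M = 26.6 MN·m/kg
Highest index: silicon carbide.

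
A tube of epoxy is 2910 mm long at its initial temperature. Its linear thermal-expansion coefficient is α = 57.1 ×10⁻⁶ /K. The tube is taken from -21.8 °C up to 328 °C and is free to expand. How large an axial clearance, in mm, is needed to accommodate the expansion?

58.1 mm

ΔT = 328 − (-21.8) = 349.8 K.
ΔL = α·L₀·ΔT = 57.1×10⁻⁶ × 2910 mm × 349.8 K = 58.1 mm.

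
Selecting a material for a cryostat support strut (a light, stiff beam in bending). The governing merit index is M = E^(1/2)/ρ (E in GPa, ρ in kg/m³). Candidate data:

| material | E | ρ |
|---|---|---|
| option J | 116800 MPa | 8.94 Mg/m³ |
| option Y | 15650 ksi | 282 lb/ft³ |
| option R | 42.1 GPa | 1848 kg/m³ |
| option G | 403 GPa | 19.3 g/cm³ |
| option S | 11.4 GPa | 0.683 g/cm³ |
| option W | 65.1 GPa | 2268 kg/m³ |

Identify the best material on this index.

option S

In SI units:
  option J: E = 116.8 GPa, ρ = 8940 kg/m³
  option Y: E = 107.9 GPa, ρ = 4517 kg/m³
  option R: E = 42.10 GPa, ρ = 1848 kg/m³
  option G: E = 403.0 GPa, ρ = 19300 kg/m³
  option S: E = 11.40 GPa, ρ = 683.0 kg/m³
  option W: E = 65.10 GPa, ρ = 2268 kg/m³
  option S: M = 4.94×10⁻³
  option W: M = 3.56×10⁻³
  option R: M = 3.51×10⁻³
  option Y: M = 2.30×10⁻³
  option J: M = 1.21×10⁻³
  option G: M = 1.04×10⁻³
Option S ranks first.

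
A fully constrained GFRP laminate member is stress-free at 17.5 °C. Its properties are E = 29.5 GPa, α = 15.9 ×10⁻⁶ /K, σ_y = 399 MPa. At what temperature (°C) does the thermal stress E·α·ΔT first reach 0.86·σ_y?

E·α·ΔT = 343.1 MPa ⇒ ΔT = 343.1 / (29.50×10³ × 15.9×10⁻⁶) = 731.6 K.
T = 17.5 + 731.6 = 749.1 °C.

749 °C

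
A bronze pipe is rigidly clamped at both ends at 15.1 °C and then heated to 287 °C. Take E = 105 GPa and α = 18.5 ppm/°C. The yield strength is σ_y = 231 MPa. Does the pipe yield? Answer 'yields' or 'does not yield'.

ΔT = 271.9 K. Constrained thermal stress σ = E·α·ΔT = 105.0×10³ MPa × 18.5×10⁻⁶ × 271.9 = 528 MPa (compressive).
Compare to σ_y = 231 MPa: σ ≥ σ_y, so it yields.

yields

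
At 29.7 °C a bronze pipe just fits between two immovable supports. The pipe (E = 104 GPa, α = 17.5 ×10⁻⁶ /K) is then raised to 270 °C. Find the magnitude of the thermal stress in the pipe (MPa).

ΔT = 240.3 K. Constrained thermal stress σ = E·α·ΔT = 104.0×10³ MPa × 17.5×10⁻⁶ × 240.3 = 437 MPa (compressive).

437 MPa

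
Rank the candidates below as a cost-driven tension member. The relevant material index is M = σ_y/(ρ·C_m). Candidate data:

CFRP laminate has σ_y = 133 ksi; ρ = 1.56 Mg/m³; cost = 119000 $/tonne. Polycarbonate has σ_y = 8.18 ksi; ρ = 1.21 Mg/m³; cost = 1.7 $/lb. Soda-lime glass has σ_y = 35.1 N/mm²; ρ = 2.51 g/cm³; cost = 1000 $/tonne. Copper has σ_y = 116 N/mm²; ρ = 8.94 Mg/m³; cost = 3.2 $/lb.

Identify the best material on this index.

soda-lime glass

In SI units:
  CFRP laminate: σ_y = 917.0 MPa, ρ = 1560 kg/m³, cost = 119.0 $/kg
  polycarbonate: σ_y = 56.40 MPa, ρ = 1210 kg/m³, cost = 3.748 $/kg
  soda-lime glass: σ_y = 35.10 MPa, ρ = 2510 kg/m³, cost = 1.000 $/kg
  copper: σ_y = 116.0 MPa, ρ = 8940 kg/m³, cost = 7.055 $/kg
  soda-lime glass: M = 14.0 kN·m per $
  polycarbonate: M = 12.4 kN·m per $
  CFRP laminate: M = 4.94 kN·m per $
  copper: M = 1.84 kN·m per $
The maximum is for soda-lime glass.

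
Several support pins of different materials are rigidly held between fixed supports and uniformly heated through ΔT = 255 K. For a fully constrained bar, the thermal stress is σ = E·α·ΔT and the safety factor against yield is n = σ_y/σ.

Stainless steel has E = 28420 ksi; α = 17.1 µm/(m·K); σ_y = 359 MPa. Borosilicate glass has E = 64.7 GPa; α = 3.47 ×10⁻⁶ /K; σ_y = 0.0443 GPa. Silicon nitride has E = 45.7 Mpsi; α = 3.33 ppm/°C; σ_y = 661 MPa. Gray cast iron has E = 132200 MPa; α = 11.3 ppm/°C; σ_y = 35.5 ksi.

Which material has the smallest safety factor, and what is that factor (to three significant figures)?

Converting E to GPa, α to ×10⁻⁶/K, σ_y to MPa, then σ and n for each:
  stainless steel: E = 195.9, α = 17.1, σ_y = 359.0 → σ = 854 MPa, n = 0.420
  borosilicate glass: E = 64.70, α = 3.47, σ_y = 44.30 → σ = 57.2 MPa, n = 0.774
  silicon nitride: E = 315.1, α = 3.33, σ_y = 661.0 → σ = 268 MPa, n = 2.47
  gray cast iron: E = 132.2, α = 11.3, σ_y = 244.8 → σ = 381 MPa, n = 0.643
Stainless steel has the lowest safety factor, n = 0.420.

stainless steel, n = 0.420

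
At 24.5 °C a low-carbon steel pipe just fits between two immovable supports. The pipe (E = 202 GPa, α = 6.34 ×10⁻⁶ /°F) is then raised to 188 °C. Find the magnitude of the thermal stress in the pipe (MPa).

377 MPa

α = 6.34×10⁻⁶/°F × 9/5 = 11.4×10⁻⁶/K.
ΔT = 163.5 K. Constrained thermal stress σ = E·α·ΔT = 202.0×10³ MPa × 11.4×10⁻⁶ × 163.5 = 377 MPa (compressive).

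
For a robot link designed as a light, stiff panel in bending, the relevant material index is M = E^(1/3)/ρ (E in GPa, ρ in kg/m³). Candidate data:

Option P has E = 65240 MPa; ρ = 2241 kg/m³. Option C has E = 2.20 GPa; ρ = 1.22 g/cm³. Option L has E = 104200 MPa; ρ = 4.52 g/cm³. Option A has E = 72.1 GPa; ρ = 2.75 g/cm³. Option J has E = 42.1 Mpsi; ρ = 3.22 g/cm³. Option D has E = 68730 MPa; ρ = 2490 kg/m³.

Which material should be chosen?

option J

After converting to SI:
  option P: E = 65.24 GPa, ρ = 2241 kg/m³
  option C: E = 2.200 GPa, ρ = 1220 kg/m³
  option L: E = 104.2 GPa, ρ = 4520 kg/m³
  option A: E = 72.10 GPa, ρ = 2750 kg/m³
  option J: E = 290.3 GPa, ρ = 3220 kg/m³
  option D: E = 68.73 GPa, ρ = 2490 kg/m³
  option J: M = 2.06×10⁻³
  option P: M = 1.80×10⁻³
  option D: M = 1.65×10⁻³
  option A: M = 1.51×10⁻³
  option C: M = 1.07×10⁻³
  option L: M = 1.04×10⁻³
Option J ranks first.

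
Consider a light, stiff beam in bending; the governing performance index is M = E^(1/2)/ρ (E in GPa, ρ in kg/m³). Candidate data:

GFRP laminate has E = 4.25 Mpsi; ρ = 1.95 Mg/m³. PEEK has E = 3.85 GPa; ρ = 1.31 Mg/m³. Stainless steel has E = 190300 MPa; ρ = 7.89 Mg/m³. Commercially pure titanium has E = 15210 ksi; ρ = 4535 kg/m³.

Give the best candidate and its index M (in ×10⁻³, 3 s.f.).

GFRP laminate, M = 2.78×10⁻³

In SI units:
  GFRP laminate: E = 29.30 GPa, ρ = 1950 kg/m³
  PEEK: E = 3.850 GPa, ρ = 1310 kg/m³
  stainless steel: E = 190.3 GPa, ρ = 7890 kg/m³
  commercially pure titanium: E = 104.9 GPa, ρ = 4535 kg/m³
  GFRP laminate: M = 2.78×10⁻³
  commercially pure titanium: M = 2.26×10⁻³
  stainless steel: M = 1.75×10⁻³
  PEEK: M = 1.50×10⁻³
GFRP laminate has the largest M.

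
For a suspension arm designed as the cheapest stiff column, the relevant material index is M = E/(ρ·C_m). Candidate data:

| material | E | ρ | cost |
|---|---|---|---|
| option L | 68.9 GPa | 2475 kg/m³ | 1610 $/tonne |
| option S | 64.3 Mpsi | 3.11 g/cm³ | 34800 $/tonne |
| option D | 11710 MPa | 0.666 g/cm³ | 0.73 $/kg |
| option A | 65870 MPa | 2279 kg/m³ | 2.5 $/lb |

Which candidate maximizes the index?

Convert each candidate to consistent units, then evaluate M:
  option L: E = 68.90 GPa, ρ = 2475 kg/m³, cost = 1.610 $/kg
  option S: E = 443.3 GPa, ρ = 3110 kg/m³, cost = 34.80 $/kg
  option D: E = 11.71 GPa, ρ = 666.0 kg/m³, cost = 0.7300 $/kg
  option A: E = 65.87 GPa, ρ = 2279 kg/m³, cost = 5.511 $/kg
  option D: M = 24.1 MN·m per $
  option L: M = 17.3 MN·m per $
  option A: M = 5.24 MN·m per $
  option S: M = 4.10 MN·m per $
Option D has the largest M.

option D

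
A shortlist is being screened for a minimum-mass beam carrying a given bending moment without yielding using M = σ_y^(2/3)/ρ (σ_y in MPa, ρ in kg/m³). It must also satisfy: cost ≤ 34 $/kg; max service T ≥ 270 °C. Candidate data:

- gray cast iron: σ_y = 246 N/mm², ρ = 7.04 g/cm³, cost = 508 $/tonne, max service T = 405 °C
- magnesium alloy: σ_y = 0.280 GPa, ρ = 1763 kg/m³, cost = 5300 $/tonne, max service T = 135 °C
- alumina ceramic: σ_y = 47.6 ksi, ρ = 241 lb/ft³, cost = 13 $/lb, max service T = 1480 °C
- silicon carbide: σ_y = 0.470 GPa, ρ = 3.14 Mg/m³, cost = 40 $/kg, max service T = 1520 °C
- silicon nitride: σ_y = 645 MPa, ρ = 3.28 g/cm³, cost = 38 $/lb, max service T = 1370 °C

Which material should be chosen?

Screen on constraints: cost ≤ 34 $/kg; max service T ≥ 270 °C. Survivors: gray cast iron, alumina ceramic.
After converting to SI:
  gray cast iron: σ_y = 246.0 MPa, ρ = 7040 kg/m³
  alumina ceramic: σ_y = 328.2 MPa, ρ = 3860 kg/m³
  alumina ceramic: M = 12.3×10⁻³
  gray cast iron: M = 5.58×10⁻³
The maximum is for alumina ceramic.

alumina ceramic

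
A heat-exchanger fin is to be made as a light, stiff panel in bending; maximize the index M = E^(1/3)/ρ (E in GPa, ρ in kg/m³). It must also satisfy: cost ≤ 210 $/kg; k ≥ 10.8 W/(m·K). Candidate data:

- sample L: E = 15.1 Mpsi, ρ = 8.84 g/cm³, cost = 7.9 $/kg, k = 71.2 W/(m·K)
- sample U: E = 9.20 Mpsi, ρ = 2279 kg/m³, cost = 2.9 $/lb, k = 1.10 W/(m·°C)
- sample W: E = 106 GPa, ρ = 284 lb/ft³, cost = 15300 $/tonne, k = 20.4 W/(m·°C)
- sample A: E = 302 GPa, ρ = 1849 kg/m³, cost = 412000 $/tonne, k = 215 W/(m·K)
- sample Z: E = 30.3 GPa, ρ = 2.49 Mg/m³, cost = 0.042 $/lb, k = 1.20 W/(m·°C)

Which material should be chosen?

sample W

Screen on constraints: cost ≤ 210 $/kg; k ≥ 10.8 W/(m·K). Survivors: sample L, sample W.
Putting every candidate on a common basis:
  sample L: E = 104.1 GPa, ρ = 8840 kg/m³
  sample W: E = 106.0 GPa, ρ = 4549 kg/m³
  sample W: M = 1.04×10⁻³
  sample L: M = 0.532×10⁻³
Sample W ranks first.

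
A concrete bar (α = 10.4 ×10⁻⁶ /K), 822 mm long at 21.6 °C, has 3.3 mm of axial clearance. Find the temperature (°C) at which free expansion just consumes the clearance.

408 °C

α·L₀·ΔT = 3.3 mm ⇒ ΔT = 3.3 / (10.4×10⁻⁶ × 822.0) = 386.0 K.
T = 21.6 + 386.0 = 407.6 °C.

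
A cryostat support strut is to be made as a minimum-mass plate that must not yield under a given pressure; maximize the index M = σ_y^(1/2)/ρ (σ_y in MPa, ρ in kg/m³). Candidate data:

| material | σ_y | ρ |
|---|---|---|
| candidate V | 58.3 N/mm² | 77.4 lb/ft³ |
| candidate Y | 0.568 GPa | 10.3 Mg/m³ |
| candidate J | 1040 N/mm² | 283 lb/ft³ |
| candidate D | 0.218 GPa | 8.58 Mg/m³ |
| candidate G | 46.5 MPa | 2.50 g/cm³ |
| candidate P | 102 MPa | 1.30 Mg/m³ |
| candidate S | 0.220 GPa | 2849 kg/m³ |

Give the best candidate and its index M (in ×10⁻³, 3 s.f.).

Normalizing units and computing the index:
  candidate V: σ_y = 58.30 MPa, ρ = 1240 kg/m³
  candidate Y: σ_y = 568.0 MPa, ρ = 10300 kg/m³
  candidate J: σ_y = 1040 MPa, ρ = 4533 kg/m³
  candidate D: σ_y = 218.0 MPa, ρ = 8580 kg/m³
  candidate G: σ_y = 46.50 MPa, ρ = 2500 kg/m³
  candidate P: σ_y = 102.0 MPa, ρ = 1300 kg/m³
  candidate S: σ_y = 220.0 MPa, ρ = 2849 kg/m³
  candidate P: M = 7.77×10⁻³
  candidate J: M = 7.11×10⁻³
  candidate V: M = 6.16×10⁻³
  candidate S: M = 5.21×10⁻³
  candidate G: M = 2.73×10⁻³
  candidate Y: M = 2.31×10⁻³
  candidate D: M = 1.72×10⁻³
The maximum is for candidate P.

candidate P, M = 7.77×10⁻³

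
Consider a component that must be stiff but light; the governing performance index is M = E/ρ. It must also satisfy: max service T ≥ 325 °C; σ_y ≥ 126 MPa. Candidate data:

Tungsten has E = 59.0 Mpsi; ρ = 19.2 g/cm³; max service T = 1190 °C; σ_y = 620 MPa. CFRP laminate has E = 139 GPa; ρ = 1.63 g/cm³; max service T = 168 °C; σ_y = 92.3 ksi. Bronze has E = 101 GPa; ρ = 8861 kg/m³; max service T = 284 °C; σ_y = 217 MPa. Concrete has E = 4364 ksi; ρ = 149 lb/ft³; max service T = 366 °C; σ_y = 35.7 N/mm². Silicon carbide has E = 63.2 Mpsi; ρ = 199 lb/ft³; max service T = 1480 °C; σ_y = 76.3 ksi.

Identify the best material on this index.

Screen on constraints: max service T ≥ 325 °C; σ_y ≥ 126 MPa. Survivors: tungsten, silicon carbide.
After converting to SI:
  tungsten: E = 406.8 GPa, ρ = 19200 kg/m³
  silicon carbide: E = 435.7 GPa, ρ = 3188 kg/m³
  silicon carbide: M = 137 MN·m/kg
  tungsten: M = 21.2 MN·m/kg
The maximum is for silicon carbide.

silicon carbide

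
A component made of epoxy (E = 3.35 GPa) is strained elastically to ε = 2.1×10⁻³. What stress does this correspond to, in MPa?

7.03 MPa

σ = E·ε = 3350 MPa × 2.1×10⁻³ = 7.03 MPa.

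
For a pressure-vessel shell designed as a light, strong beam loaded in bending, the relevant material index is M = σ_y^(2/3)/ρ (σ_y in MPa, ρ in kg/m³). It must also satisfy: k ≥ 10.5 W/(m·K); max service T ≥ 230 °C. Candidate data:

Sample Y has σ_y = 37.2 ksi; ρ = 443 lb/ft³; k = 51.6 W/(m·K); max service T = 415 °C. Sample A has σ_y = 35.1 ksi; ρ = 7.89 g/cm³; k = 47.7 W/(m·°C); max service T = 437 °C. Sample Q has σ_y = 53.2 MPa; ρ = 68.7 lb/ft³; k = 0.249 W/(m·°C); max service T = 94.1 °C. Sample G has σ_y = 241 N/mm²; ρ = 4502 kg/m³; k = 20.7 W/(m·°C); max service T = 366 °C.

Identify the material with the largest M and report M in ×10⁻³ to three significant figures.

sample G, M = 8.60×10⁻³

Screen on constraints: k ≥ 10.5 W/(m·K); max service T ≥ 230 °C. Survivors: sample Y, sample A, sample G.
Normalizing units and computing the index:
  sample Y: σ_y = 256.5 MPa, ρ = 7096 kg/m³
  sample A: σ_y = 242.0 MPa, ρ = 7890 kg/m³
  sample G: σ_y = 241.0 MPa, ρ = 4502 kg/m³
  sample G: M = 8.60×10⁻³
  sample Y: M = 5.69×10⁻³
  sample A: M = 4.92×10⁻³
Sample G has the largest M.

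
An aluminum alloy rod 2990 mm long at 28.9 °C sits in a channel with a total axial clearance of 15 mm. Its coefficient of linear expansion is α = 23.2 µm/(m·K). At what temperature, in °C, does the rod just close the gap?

α·L₀·ΔT = 15.0 mm ⇒ ΔT = 15.0 / (23.2×10⁻⁶ × 2990.0) = 216.2 K.
T = 28.9 + 216.2 = 245.1 °C.

245 °C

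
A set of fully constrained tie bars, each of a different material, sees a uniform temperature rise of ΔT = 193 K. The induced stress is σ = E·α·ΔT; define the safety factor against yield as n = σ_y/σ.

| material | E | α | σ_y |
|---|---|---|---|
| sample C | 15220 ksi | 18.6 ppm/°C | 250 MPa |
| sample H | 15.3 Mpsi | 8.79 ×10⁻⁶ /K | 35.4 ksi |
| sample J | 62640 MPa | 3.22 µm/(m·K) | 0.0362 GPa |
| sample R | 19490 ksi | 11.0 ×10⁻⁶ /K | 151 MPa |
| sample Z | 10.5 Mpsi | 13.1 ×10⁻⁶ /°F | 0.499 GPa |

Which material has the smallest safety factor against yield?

Per material, after unit conversion:
  sample C: E = 104.9, α = 18.6, σ_y = 250.0 → σ = 377 MPa, n = 0.664
  sample H: E = 105.5, α = 8.79, σ_y = 244.1 → σ = 179 MPa, n = 1.36
  sample J: E = 62.64, α = 3.22, σ_y = 36.20 → σ = 38.9 MPa, n = 0.930
  sample R: E = 134.4, α = 11.0, σ_y = 151.0 → σ = 285 MPa, n = 0.529
  sample Z: E = 72.39, α = 23.6, σ_y = 499.0 → σ = 329 MPa, n = 1.51
The minimum is sample R at n = 0.529.

sample R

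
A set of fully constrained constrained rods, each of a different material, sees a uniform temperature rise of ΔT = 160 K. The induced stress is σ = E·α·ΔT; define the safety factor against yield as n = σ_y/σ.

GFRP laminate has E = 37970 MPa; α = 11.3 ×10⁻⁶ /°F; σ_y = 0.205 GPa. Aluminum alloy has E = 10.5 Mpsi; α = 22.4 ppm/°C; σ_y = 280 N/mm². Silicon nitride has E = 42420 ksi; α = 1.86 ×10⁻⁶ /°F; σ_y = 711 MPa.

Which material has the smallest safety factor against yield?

aluminum alloy

In consistent units (E in GPa, α in ×10⁻⁶/K, σ_y in MPa):
  GFRP laminate: E = 37.97, α = 20.3, σ_y = 205.0 → σ = 124 MPa, n = 1.66
  aluminum alloy: E = 72.39, α = 22.4, σ_y = 280.0 → σ = 259 MPa, n = 1.08
  silicon nitride: E = 292.5, α = 3.35, σ_y = 711.0 → σ = 157 MPa, n = 4.54
Aluminum alloy has the lowest safety factor, n = 1.08.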